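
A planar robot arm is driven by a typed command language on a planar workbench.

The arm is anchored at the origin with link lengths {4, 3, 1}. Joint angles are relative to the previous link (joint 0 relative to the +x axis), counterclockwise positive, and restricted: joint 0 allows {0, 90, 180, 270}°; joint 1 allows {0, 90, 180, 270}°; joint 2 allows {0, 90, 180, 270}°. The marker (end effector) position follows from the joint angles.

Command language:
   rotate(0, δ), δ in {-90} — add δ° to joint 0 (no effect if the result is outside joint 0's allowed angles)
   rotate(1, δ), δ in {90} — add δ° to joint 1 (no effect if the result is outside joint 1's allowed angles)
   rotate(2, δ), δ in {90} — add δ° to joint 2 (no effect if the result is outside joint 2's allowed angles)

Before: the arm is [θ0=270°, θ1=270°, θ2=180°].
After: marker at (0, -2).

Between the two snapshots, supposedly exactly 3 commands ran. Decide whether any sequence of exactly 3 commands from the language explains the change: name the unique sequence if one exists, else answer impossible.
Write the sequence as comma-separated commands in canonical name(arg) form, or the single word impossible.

initial: [θ0=270°, θ1=270°, θ2=180°]
1. rotate(1, 90) → [θ0=270°, θ1=0°, θ2=180°]
2. rotate(1, 90) → [θ0=270°, θ1=90°, θ2=180°]
3. rotate(1, 90) → [θ0=270°, θ1=180°, θ2=180°]
uniquely the one of 27 3-step routes that fits.

rotate(1, 90), rotate(1, 90), rotate(1, 90)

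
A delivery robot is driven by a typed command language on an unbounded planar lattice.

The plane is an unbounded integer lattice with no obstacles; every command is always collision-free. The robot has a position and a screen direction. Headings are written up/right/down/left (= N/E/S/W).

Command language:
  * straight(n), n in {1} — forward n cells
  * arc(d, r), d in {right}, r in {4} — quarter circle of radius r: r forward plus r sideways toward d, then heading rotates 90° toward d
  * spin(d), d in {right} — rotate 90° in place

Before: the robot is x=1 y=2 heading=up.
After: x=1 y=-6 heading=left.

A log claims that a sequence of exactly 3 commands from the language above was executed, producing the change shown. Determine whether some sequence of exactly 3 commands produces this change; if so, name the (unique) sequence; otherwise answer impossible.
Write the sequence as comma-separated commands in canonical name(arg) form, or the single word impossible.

spin(right), arc(right, 4), arc(right, 4)

key: running arc(right, 4) before spin(right) would end elsewhere — order is forced
from: x=1 y=2 heading=up
step 1 (spin(right)): x=1 y=2 heading=right
step 2 (arc(right, 4)): x=5 y=-2 heading=down
step 3 (arc(right, 4)): x=1 y=-6 heading=left
no other 3-command option fits: unique.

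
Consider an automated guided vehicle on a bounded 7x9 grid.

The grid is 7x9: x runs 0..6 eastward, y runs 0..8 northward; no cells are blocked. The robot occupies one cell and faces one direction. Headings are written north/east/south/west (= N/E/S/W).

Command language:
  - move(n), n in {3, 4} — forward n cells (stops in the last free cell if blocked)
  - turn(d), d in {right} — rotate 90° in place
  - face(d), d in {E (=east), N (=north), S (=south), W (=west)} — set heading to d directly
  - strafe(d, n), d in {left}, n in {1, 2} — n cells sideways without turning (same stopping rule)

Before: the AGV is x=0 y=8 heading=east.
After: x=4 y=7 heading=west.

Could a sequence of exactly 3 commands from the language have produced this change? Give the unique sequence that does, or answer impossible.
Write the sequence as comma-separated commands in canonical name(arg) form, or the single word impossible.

key: running strafe(left, 1) before move(4) would end elsewhere — order is forced
begin: x=0 y=8 heading=east
1. move(4) → x=4 y=8 heading=east
2. face(W) → x=4 y=8 heading=west
3. strafe(left, 1) → x=4 y=7 heading=west
uniquely the one of 729 3-step routes that fits.

move(4), face(W), strafe(left, 1)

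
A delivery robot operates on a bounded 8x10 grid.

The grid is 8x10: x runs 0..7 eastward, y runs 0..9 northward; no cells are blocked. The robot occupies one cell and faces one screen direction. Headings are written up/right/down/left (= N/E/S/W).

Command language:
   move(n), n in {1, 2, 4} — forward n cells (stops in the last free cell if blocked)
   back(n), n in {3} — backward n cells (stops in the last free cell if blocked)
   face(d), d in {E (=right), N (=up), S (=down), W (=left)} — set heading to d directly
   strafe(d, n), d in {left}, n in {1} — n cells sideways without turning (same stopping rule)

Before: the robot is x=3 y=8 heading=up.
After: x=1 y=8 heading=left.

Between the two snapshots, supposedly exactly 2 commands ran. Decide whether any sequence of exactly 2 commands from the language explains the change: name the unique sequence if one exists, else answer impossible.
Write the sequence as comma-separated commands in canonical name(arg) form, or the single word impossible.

key: position moved to (1,8) AND the heading swung to W — translation plus rotation needed
from: x=3 y=8 heading=up
1. face(W) → x=3 y=8 heading=left
2. move(2) → x=1 y=8 heading=left
all 81 alternatives checked — unique.

face(W), move(2)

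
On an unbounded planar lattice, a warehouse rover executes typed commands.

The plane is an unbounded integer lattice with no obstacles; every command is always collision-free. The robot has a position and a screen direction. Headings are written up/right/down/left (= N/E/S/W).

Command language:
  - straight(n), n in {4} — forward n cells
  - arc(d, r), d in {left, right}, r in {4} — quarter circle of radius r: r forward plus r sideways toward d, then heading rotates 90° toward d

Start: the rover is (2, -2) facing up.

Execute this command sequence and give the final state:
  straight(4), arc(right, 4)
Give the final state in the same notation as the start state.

(6, 6) facing right

start: (2, -2) facing up
t=1 straight(4) ⇒ (2, 2) facing up
t=2 arc(right, 4) ⇒ (6, 6) facing right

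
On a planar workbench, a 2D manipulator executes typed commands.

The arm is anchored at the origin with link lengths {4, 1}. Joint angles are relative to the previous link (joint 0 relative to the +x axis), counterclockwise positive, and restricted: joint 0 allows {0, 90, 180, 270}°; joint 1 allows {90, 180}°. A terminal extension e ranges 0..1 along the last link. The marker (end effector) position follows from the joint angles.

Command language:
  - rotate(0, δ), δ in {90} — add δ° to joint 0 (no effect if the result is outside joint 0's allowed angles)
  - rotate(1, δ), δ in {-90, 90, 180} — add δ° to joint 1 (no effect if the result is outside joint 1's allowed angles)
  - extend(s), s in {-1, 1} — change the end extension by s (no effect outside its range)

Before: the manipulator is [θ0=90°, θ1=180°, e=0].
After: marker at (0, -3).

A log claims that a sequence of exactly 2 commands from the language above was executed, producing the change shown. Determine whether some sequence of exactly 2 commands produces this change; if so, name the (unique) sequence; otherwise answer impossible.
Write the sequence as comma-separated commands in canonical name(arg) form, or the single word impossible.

begin: [θ0=90°, θ1=180°, e=0]
1. rotate(0, 90) → [θ0=180°, θ1=180°, e=0]
2. rotate(0, 90) → [θ0=270°, θ1=180°, e=0]
all 36 alternatives checked — unique.

rotate(0, 90), rotate(0, 90)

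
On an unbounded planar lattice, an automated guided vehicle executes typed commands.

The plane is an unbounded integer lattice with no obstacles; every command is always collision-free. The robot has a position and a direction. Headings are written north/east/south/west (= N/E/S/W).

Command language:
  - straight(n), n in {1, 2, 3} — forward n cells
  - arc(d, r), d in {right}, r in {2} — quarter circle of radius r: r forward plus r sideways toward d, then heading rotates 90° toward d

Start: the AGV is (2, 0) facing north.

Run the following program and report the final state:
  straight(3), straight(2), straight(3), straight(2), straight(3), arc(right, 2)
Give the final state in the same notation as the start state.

(4, 15) facing east

t0: (2, 0) facing north
t=1 straight(3) ⇒ (2, 3) facing north
t=2 straight(2) ⇒ (2, 5) facing north
t=3 straight(3) ⇒ (2, 8) facing north
t=4 straight(2) ⇒ (2, 10) facing north
t=5 straight(3) ⇒ (2, 13) facing north
t=6 arc(right, 2) ⇒ (4, 15) facing east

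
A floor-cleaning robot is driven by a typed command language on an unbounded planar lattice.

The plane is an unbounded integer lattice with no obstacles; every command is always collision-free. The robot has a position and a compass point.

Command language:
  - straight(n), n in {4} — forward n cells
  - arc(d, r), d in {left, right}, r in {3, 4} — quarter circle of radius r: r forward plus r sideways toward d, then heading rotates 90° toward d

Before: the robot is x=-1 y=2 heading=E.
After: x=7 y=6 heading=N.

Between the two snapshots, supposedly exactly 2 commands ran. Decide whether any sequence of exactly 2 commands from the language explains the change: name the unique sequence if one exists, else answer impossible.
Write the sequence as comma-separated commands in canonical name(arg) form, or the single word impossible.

key: running arc(left, 4) before straight(4) would end elsewhere — order is forced
initial: x=-1 y=2 heading=E
t=1 straight(4) ⇒ x=3 y=2 heading=E
t=2 arc(left, 4) ⇒ x=7 y=6 heading=N
uniquely the one of 25 2-step routes that fits.

straight(4), arc(left, 4)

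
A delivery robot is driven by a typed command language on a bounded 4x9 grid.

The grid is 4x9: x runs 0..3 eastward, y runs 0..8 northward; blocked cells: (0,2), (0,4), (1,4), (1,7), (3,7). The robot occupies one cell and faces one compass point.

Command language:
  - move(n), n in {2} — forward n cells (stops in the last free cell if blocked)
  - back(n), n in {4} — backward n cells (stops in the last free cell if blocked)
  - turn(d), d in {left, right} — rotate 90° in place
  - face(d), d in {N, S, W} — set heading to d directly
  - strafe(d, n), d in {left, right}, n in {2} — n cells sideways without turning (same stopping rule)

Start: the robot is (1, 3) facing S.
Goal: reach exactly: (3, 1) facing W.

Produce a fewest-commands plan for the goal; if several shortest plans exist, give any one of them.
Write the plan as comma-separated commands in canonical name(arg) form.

turn(right), strafe(left, 2), back(4)

initial: (1, 3) facing S
t=1 turn(right) ⇒ (1, 3) facing W
t=2 strafe(left, 2) ⇒ (1, 1) facing W
t=3 back(4) ⇒ (3, 1) facing W
minimal: 3 command(s), checked below 3.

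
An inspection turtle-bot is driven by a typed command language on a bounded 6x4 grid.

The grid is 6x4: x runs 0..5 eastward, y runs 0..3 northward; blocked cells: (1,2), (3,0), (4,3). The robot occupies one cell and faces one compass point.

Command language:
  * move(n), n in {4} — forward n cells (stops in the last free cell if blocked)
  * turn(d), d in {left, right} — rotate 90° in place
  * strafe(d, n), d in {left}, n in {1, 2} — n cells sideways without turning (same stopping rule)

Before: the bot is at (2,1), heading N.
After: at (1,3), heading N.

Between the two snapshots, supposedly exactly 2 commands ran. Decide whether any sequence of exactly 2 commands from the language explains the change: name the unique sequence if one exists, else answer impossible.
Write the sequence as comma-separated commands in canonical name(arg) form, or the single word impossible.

key: order matters: swapping move(4) and strafe(left, 1) lands elsewhere
t0: at (2,1), heading N
[1] after move(4): at (2,3), heading N
[2] after strafe(left, 1): at (1,3), heading N
no rival 2-sequence matches.

move(4), strafe(left, 1)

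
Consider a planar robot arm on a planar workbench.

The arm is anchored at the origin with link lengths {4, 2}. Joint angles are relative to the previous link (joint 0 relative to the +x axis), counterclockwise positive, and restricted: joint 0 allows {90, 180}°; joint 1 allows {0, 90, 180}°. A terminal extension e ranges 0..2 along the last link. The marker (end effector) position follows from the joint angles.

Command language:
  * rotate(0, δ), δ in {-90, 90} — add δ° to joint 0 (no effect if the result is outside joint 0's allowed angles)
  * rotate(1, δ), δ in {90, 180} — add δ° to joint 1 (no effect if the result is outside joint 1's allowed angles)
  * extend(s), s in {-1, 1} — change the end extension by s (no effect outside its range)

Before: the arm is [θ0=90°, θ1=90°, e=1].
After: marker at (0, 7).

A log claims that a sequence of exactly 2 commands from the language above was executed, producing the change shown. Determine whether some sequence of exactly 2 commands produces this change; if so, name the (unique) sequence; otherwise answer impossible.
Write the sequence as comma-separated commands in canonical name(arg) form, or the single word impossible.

key: order matters: swapping rotate(1, 90) and rotate(1, 180) lands elsewhere
begin: [θ0=90°, θ1=90°, e=1]
1. rotate(1, 90) → [θ0=90°, θ1=180°, e=1]
2. rotate(1, 180) → [θ0=90°, θ1=0°, e=1]
no rival 2-sequence matches.

rotate(1, 90), rotate(1, 180)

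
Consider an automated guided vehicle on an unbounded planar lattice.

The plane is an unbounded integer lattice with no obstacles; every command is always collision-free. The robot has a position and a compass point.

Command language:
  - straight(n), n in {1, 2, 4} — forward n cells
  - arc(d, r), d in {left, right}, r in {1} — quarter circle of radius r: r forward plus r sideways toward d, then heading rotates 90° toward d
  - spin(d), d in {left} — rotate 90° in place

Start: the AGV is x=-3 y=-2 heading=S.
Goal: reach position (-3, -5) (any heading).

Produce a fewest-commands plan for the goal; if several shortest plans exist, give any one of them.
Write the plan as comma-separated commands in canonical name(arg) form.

initial: x=-3 y=-2 heading=S
[1] after straight(2): x=-3 y=-4 heading=S
[2] after straight(1): x=-3 y=-5 heading=S
shorter routes all fall short; 2 is best.

straight(2), straight(1)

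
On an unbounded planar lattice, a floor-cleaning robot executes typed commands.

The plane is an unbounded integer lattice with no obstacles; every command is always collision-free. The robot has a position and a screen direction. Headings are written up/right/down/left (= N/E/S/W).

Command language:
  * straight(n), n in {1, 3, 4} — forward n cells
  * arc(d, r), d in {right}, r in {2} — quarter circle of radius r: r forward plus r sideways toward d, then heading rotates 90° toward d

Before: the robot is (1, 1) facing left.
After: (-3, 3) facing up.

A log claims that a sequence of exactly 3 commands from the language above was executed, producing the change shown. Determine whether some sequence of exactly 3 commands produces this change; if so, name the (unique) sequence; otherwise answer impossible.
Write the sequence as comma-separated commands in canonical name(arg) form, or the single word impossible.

key: order matters: swapping straight(1) and arc(right, 2) lands elsewhere
begin: (1, 1) facing left
[1] after straight(1): (0, 1) facing left
[2] after straight(1): (-1, 1) facing left
[3] after arc(right, 2): (-3, 3) facing up
uniquely the one of 64 3-step routes that fits.

straight(1), straight(1), arc(right, 2)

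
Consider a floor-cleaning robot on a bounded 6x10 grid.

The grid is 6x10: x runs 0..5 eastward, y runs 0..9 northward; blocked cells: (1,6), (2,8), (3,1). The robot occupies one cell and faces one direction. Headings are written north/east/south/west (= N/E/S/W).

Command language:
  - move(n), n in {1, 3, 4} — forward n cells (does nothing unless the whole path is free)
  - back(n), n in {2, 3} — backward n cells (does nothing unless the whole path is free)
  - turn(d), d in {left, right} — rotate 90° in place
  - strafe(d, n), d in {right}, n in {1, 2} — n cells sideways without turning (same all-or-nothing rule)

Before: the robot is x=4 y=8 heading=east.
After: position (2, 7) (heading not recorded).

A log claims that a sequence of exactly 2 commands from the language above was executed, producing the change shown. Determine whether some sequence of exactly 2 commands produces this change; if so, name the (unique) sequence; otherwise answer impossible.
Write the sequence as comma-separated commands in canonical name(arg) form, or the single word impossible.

key: order matters: swapping strafe(right, 1) and back(2) lands elsewhere
initial: x=4 y=8 heading=east
1. strafe(right, 1) → x=4 y=7 heading=east
2. back(2) → x=2 y=7 heading=east
no rival 2-sequence matches.

strafe(right, 1), back(2)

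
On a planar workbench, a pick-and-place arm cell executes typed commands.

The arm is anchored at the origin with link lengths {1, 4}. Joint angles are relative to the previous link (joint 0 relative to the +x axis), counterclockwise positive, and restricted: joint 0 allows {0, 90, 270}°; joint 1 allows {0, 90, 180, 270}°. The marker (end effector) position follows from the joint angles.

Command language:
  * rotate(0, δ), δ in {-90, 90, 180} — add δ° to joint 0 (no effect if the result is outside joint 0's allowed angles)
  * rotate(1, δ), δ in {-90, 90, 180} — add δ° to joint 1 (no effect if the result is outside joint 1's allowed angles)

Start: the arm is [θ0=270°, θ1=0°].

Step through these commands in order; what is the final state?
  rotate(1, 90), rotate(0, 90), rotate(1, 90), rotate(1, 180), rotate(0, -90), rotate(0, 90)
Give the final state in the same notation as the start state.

[θ0=0°, θ1=0°]

from: [θ0=270°, θ1=0°]
[1] after rotate(1, 90): [θ0=270°, θ1=90°]
[2] after rotate(0, 90): [θ0=0°, θ1=90°]
[3] after rotate(1, 90): [θ0=0°, θ1=180°]
[4] after rotate(1, 180): [θ0=0°, θ1=0°]
[5] after rotate(0, -90): [θ0=270°, θ1=0°]
[6] after rotate(0, 90): [θ0=0°, θ1=0°]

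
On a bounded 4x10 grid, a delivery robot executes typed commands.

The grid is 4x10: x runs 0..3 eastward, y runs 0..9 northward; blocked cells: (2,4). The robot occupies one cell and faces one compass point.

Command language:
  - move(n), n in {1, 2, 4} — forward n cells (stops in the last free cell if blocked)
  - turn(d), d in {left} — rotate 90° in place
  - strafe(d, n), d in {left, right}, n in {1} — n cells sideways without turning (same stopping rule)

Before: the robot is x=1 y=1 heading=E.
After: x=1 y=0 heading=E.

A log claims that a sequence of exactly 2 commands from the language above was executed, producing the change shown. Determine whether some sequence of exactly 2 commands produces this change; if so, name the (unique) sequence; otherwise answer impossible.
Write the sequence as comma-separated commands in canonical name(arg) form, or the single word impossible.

strafe(right, 1), strafe(right, 1)

key: heading stays E — no command in the sequence turns
t0: x=1 y=1 heading=E
t=1 strafe(right, 1) ⇒ x=1 y=0 heading=E
t=2 strafe(right, 1) ⇒ x=1 y=0 heading=E
no rival 2-sequence matches.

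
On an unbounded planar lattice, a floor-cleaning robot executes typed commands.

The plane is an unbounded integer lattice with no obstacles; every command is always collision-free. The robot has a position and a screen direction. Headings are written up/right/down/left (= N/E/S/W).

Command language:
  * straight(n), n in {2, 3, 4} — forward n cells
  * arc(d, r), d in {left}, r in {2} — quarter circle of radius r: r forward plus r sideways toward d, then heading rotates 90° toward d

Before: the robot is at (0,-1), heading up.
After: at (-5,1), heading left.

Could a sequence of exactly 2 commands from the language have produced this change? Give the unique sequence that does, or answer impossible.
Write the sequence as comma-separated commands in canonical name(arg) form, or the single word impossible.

arc(left, 2), straight(3)

key: running straight(3) before arc(left, 2) would end elsewhere — order is forced
start: at (0,-1), heading up
step 1 (arc(left, 2)): at (-2,1), heading left
step 2 (straight(3)): at (-5,1), heading left
no other 2-command option fits: unique.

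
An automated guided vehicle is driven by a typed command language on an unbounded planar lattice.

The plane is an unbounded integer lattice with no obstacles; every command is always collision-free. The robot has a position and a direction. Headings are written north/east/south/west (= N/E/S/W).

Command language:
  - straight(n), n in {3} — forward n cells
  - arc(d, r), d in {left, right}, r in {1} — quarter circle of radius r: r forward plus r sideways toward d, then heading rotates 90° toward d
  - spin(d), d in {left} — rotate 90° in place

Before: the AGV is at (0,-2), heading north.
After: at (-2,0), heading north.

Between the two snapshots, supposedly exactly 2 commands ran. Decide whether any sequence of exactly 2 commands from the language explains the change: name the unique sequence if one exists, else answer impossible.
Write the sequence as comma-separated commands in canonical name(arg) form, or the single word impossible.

key: still facing N at the end — net rotation zero over 2 steps
start: at (0,-2), heading north
step 1 (arc(left, 1)): at (-1,-1), heading west
step 2 (arc(right, 1)): at (-2,0), heading north
no other 2-command option fits: unique.

arc(left, 1), arc(right, 1)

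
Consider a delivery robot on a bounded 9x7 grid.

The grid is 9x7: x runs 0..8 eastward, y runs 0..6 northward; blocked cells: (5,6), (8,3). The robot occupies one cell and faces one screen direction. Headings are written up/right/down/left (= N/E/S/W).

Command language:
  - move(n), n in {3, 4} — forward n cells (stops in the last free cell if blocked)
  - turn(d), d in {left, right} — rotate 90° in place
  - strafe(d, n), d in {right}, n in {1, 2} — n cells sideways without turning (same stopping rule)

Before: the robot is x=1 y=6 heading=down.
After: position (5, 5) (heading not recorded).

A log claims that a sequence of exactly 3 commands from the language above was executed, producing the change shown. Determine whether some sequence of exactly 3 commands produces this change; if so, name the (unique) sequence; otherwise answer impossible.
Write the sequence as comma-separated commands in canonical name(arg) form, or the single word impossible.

turn(left), strafe(right, 1), move(4)

key: order matters: swapping turn(left) and move(4) lands elsewhere
begin: x=1 y=6 heading=down
step 1 (turn(left)): x=1 y=6 heading=right
step 2 (strafe(right, 1)): x=1 y=5 heading=right
step 3 (move(4)): x=5 y=5 heading=right
uniquely the one of 216 3-step routes that fits.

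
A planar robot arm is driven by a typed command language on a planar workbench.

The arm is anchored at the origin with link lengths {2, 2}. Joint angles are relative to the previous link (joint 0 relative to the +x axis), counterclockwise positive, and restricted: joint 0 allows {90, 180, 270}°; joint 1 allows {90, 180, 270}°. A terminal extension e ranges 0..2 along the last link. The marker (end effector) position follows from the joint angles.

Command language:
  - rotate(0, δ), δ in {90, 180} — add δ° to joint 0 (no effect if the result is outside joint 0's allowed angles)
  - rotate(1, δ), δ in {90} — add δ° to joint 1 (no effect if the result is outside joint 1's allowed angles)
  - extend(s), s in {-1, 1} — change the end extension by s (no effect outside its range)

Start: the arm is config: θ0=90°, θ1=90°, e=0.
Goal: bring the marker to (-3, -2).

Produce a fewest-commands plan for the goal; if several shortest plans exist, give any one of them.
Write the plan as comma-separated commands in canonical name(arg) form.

extend(1), rotate(1, 90), rotate(1, 90), rotate(0, 180)

start: config: θ0=90°, θ1=90°, e=0
1. extend(1) → config: θ0=90°, θ1=90°, e=1
2. rotate(1, 90) → config: θ0=90°, θ1=180°, e=1
3. rotate(1, 90) → config: θ0=90°, θ1=270°, e=1
4. rotate(0, 180) → config: θ0=270°, θ1=270°, e=1
minimal: 4 command(s), checked below 4.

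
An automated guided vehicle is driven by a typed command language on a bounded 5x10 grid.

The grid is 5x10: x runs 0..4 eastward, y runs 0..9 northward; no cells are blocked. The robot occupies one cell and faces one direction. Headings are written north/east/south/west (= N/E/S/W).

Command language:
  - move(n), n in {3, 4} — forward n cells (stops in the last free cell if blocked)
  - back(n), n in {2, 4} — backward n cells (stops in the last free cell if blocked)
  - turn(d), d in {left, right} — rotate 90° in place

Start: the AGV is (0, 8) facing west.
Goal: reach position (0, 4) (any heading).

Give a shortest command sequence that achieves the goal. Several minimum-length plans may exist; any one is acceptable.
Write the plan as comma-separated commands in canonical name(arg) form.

turn(left), move(4)

t0: (0, 8) facing west
t=1 turn(left) ⇒ (0, 8) facing south
t=2 move(4) ⇒ (0, 4) facing south
shorter routes all fall short; 2 is best.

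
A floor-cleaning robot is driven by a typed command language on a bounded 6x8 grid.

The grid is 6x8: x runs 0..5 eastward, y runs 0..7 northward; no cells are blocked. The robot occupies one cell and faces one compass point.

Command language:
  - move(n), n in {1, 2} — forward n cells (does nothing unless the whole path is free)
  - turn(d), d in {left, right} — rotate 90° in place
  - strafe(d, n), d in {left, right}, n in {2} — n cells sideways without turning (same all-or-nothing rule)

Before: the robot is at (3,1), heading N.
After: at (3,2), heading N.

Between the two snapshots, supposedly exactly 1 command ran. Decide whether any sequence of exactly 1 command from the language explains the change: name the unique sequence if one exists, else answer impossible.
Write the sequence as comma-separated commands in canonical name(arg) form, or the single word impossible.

key: still facing N — the one step turns nothing
begin: at (3,1), heading N
[1] after move(1): at (3,2), heading N
uniquely the one of 6 1-step routes that fits.

move(1)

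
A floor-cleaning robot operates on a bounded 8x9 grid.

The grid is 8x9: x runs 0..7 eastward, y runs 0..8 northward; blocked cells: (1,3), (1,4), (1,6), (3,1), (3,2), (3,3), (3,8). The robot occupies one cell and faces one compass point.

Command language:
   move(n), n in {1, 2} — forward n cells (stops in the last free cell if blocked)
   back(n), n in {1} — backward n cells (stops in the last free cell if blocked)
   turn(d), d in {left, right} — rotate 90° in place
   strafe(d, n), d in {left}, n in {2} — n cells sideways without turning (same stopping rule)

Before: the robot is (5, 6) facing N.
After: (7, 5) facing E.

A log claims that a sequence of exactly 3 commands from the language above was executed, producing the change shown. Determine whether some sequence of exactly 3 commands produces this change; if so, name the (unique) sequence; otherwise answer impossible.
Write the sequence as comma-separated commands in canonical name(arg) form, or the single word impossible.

key: cell and facing (now E) both changed — the 3 commands mix motion and turning
start: (5, 6) facing N
t=1 back(1) ⇒ (5, 5) facing N
t=2 turn(right) ⇒ (5, 5) facing E
t=3 move(2) ⇒ (7, 5) facing E
no rival 3-sequence matches.

back(1), turn(right), move(2)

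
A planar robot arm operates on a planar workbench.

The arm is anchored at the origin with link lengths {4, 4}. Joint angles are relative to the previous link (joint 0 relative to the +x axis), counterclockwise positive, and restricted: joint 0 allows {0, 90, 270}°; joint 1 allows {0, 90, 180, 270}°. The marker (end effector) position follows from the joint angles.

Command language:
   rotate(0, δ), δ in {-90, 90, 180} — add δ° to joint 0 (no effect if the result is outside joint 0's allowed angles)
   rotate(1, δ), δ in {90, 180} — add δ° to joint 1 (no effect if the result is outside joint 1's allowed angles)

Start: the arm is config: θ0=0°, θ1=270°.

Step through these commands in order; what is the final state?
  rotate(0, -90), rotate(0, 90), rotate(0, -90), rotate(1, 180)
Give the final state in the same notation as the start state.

config: θ0=270°, θ1=90°

begin: config: θ0=0°, θ1=270°
1. rotate(0, -90) → config: θ0=270°, θ1=270°
2. rotate(0, 90) → config: θ0=0°, θ1=270°
3. rotate(0, -90) → config: θ0=270°, θ1=270°
4. rotate(1, 180) → config: θ0=270°, θ1=90°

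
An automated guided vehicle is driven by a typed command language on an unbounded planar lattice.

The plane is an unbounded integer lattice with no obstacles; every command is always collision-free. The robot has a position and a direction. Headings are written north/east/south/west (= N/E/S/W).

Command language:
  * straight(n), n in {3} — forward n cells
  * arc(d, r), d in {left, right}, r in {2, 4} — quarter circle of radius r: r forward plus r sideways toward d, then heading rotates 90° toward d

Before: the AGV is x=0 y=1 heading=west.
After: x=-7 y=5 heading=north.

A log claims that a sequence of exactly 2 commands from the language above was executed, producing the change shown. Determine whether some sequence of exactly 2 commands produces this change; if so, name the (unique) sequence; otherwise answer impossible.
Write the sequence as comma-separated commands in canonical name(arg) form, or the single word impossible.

key: order matters: swapping straight(3) and arc(right, 4) lands elsewhere
initial: x=0 y=1 heading=west
[1] after straight(3): x=-3 y=1 heading=west
[2] after arc(right, 4): x=-7 y=5 heading=north
all 25 alternatives checked — unique.

straight(3), arc(right, 4)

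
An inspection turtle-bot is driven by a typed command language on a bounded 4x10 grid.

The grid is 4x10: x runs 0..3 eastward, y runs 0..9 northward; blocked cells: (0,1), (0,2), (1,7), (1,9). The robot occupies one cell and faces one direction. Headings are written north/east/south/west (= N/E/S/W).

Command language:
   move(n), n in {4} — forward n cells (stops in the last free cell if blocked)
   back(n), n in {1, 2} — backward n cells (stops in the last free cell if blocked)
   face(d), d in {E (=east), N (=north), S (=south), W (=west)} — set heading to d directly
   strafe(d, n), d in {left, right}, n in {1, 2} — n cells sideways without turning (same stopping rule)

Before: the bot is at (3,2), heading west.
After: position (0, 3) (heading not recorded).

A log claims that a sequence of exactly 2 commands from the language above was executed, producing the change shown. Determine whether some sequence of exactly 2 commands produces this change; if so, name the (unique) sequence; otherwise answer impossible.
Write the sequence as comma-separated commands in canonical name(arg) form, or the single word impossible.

key: running move(4) before strafe(right, 1) would end elsewhere — order is forced
t0: at (3,2), heading west
[1] after strafe(right, 1): at (3,3), heading west
[2] after move(4): at (0,3), heading west
no rival 2-sequence matches.

strafe(right, 1), move(4)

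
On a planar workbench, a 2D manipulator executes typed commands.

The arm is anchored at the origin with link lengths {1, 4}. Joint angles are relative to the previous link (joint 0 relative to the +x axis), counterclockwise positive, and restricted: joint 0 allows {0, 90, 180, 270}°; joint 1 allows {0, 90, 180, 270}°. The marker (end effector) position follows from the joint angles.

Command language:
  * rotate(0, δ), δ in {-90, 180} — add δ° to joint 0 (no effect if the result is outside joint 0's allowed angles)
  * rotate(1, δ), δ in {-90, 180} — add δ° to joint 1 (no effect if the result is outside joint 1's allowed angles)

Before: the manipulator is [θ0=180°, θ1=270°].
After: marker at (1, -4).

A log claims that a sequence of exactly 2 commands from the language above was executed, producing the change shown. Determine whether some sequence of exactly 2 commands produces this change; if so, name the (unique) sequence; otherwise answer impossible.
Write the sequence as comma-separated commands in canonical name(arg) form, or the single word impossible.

rotate(0, -90), rotate(0, -90)

begin: [θ0=180°, θ1=270°]
1. rotate(0, -90) → [θ0=90°, θ1=270°]
2. rotate(0, -90) → [θ0=0°, θ1=270°]
uniquely the one of 16 2-step routes that fits.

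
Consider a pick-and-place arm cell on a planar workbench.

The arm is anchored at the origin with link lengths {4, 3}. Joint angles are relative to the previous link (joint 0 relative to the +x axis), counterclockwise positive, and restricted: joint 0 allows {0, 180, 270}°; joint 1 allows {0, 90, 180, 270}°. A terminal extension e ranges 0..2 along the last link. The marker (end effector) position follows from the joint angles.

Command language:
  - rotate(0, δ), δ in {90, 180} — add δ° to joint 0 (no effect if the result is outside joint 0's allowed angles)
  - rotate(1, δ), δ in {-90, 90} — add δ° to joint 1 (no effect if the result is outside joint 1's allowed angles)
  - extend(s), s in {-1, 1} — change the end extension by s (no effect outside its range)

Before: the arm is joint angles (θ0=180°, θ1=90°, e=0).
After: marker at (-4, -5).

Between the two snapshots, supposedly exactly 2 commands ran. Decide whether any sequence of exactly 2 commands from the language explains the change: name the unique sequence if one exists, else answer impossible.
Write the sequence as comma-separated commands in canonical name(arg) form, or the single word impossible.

begin: joint angles (θ0=180°, θ1=90°, e=0)
1. extend(1) → joint angles (θ0=180°, θ1=90°, e=1)
2. extend(1) → joint angles (θ0=180°, θ1=90°, e=2)
all 36 alternatives checked — unique.

extend(1), extend(1)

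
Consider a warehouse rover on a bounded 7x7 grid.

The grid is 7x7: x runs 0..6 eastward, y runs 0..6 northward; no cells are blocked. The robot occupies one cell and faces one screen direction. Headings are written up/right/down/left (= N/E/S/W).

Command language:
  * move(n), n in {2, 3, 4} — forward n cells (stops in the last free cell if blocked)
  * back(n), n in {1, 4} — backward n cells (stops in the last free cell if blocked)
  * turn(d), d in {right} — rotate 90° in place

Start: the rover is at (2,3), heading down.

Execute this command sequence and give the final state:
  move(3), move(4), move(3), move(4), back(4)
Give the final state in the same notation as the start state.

from: at (2,3), heading down
[1] after move(3): at (2,0), heading down
[2] after move(4): at (2,0), heading down
[3] after move(3): at (2,0), heading down
[4] after move(4): at (2,0), heading down
[5] after back(4): at (2,4), heading down

at (2,4), heading down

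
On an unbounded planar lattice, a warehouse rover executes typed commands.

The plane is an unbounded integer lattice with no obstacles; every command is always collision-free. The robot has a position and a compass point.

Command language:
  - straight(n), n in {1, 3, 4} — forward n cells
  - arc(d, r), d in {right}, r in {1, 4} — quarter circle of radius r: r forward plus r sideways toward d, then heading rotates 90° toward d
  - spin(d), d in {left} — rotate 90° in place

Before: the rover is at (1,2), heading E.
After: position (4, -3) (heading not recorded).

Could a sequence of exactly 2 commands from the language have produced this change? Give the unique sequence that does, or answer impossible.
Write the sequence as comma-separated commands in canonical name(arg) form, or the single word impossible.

key: order matters: swapping arc(right, 4) and arc(right, 1) lands elsewhere
initial: at (1,2), heading E
t=1 arc(right, 4) ⇒ at (5,-2), heading S
t=2 arc(right, 1) ⇒ at (4,-3), heading W
uniquely the one of 36 2-step routes that fits.

arc(right, 4), arc(right, 1)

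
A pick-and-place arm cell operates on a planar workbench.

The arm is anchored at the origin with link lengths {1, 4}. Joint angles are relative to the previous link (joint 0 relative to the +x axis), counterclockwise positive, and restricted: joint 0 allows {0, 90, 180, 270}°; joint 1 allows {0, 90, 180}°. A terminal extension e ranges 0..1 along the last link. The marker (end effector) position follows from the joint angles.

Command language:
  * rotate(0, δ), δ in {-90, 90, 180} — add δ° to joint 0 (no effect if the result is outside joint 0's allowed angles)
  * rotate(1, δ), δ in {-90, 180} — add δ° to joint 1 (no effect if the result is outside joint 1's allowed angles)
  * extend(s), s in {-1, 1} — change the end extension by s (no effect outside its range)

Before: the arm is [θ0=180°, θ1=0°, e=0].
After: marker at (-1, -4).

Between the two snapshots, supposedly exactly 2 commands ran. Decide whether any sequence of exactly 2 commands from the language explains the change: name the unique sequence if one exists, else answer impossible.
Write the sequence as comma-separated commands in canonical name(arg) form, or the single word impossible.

key: order matters: swapping rotate(1, 180) and rotate(1, -90) lands elsewhere
t0: [θ0=180°, θ1=0°, e=0]
1. rotate(1, 180) → [θ0=180°, θ1=180°, e=0]
2. rotate(1, -90) → [θ0=180°, θ1=90°, e=0]
no other 2-command option fits: unique.

rotate(1, 180), rotate(1, -90)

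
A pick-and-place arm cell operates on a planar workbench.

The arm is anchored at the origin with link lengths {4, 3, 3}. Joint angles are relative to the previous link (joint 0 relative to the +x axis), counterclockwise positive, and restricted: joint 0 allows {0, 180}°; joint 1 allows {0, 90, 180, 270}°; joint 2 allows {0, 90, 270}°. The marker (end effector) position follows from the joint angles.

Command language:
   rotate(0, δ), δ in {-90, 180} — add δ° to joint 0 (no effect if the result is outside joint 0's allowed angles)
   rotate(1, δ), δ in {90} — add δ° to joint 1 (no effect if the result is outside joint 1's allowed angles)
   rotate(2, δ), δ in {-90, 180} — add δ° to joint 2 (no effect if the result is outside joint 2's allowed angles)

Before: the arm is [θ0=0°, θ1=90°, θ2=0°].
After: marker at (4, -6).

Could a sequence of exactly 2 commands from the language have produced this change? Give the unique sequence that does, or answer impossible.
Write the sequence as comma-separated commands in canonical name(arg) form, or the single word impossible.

rotate(1, 90), rotate(1, 90)

initial: [θ0=0°, θ1=90°, θ2=0°]
1. rotate(1, 90) → [θ0=0°, θ1=180°, θ2=0°]
2. rotate(1, 90) → [θ0=0°, θ1=270°, θ2=0°]
uniquely the one of 25 2-step routes that fits.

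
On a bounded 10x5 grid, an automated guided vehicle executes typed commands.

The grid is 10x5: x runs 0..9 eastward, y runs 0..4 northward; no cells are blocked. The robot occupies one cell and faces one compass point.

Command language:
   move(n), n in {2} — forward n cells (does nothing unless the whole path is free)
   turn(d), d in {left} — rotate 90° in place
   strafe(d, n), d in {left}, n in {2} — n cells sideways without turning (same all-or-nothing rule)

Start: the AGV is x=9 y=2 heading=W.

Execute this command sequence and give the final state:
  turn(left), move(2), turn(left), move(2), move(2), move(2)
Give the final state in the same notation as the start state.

x=9 y=0 heading=E

start: x=9 y=2 heading=W
1. turn(left) → x=9 y=2 heading=S
2. move(2) → x=9 y=0 heading=S
3. turn(left) → x=9 y=0 heading=E
4. move(2) → x=9 y=0 heading=E
5. move(2) → x=9 y=0 heading=E
6. move(2) → x=9 y=0 heading=E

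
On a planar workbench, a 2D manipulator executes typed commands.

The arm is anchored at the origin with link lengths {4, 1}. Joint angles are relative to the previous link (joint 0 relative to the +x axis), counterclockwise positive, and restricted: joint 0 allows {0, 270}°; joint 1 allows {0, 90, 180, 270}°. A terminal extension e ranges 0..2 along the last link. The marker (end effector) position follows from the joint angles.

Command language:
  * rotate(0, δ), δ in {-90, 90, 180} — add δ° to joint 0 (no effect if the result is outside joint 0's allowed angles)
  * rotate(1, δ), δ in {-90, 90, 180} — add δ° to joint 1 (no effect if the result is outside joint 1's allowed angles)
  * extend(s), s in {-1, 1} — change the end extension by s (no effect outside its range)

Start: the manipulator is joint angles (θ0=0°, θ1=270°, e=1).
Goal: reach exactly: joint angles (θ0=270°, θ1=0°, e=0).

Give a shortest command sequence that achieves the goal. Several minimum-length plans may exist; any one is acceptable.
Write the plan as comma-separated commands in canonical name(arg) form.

extend(-1), rotate(0, -90), rotate(1, 90)

t0: joint angles (θ0=0°, θ1=270°, e=1)
1. extend(-1) → joint angles (θ0=0°, θ1=270°, e=0)
2. rotate(0, -90) → joint angles (θ0=270°, θ1=270°, e=0)
3. rotate(1, 90) → joint angles (θ0=270°, θ1=0°, e=0)
nothing shorter than 3 reaches the goal.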